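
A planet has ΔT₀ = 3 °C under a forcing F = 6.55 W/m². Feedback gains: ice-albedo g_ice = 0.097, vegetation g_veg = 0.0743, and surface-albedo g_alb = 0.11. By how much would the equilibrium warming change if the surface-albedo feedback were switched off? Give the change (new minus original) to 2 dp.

Original: g = 0.2813, ΔT = 3/(1−0.2813) = 4.1742 °C.
Without surface-albedo: g' = 0.1713, ΔT' = 3/(1−0.1713) = 3.6201 °C.
Change = 3.6201 − 4.1742 = -0.55 °C.

-0.55 °C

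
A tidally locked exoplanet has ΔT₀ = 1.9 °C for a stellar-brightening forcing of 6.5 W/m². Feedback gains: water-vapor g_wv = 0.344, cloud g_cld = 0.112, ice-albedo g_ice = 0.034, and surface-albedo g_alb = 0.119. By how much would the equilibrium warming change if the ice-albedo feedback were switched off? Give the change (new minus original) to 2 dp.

Original: g = 0.609, ΔT = 1.9/(1−0.609) = 4.8593 °C.
Without ice-albedo: g' = 0.575, ΔT' = 1.9/(1−0.575) = 4.4706 °C.
Change = 4.4706 − 4.8593 = -0.39 °C.

-0.39 °C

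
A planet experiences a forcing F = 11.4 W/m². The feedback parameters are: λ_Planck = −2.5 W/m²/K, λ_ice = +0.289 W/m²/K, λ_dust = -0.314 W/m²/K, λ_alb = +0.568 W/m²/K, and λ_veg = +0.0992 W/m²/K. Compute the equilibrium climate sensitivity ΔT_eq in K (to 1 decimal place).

6.1 K

Net feedback parameter λ = (−2.5) + (+0.289) + (-0.314) + (+0.568) + (+0.0992) = -1.8578 W/m²/K.
ΔT = −F/λ = −11.4/(-1.8578) = 6.1 K.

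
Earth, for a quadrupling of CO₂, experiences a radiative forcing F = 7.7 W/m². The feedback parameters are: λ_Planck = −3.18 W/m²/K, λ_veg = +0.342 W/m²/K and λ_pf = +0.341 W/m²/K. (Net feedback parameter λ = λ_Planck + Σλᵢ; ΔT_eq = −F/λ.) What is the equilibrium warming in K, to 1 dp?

3.1 K

Net feedback parameter λ = (−3.18) + (+0.342) + (+0.341) = -2.497 W/m²/K.
ΔT = −F/λ = −7.7/(-2.497) = 3.1 K.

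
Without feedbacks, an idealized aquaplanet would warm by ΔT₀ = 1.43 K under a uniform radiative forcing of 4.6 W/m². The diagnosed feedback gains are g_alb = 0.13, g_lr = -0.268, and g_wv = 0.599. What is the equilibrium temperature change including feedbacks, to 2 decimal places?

2.65 K

Total gain g = 0.13 − 0.268 + 0.599 = 0.461.
Amplification A = 1/(1 − 0.461) = 1.855.
ΔT = 1.43 × 1.855 = 2.65 K.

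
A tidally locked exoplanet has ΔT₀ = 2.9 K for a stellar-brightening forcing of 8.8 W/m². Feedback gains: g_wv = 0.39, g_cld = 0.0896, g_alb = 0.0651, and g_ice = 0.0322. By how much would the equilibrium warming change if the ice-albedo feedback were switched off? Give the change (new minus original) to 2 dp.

Original: g = 0.5769, ΔT = 2.9/(1−0.5769) = 6.8542 K.
Without ice-albedo: g' = 0.5447, ΔT' = 2.9/(1−0.5447) = 6.3694 K.
Change = 6.3694 − 6.8542 = -0.48 K.

-0.48 K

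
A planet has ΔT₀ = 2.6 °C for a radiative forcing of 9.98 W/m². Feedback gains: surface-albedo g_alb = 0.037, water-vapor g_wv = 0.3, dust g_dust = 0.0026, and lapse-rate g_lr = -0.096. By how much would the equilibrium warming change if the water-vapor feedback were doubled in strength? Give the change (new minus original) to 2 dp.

2.26 °C

Original: g = 0.2436, ΔT = 2.6/(1−0.2436) = 3.4373 °C.
With doubled water-vapor: g' = 0.5436, ΔT' = 2.6/(1−0.5436) = 5.6968 °C.
Change = 5.6968 − 3.4373 = 2.26 °C.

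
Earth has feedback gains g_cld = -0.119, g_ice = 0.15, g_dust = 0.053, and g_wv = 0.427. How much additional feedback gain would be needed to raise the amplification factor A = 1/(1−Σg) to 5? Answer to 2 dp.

0.29

Current total gain = 0.511.
Target gain for A = 5: g* = 1 − 1/5 = 0.8.
Additional gain needed = 0.8 − 0.511 = 0.29.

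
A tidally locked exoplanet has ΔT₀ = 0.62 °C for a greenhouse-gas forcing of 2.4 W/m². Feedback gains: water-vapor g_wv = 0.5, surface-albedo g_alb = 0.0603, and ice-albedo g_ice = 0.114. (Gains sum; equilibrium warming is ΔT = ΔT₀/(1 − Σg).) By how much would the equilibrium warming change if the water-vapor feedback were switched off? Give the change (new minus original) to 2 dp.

-1.15 °C

Original: g = 0.6743, ΔT = 0.62/(1−0.6743) = 1.9036 °C.
Without water-vapor: g' = 0.1743, ΔT' = 0.62/(1−0.1743) = 0.7509 °C.
Change = 0.7509 − 1.9036 = -1.15 °C.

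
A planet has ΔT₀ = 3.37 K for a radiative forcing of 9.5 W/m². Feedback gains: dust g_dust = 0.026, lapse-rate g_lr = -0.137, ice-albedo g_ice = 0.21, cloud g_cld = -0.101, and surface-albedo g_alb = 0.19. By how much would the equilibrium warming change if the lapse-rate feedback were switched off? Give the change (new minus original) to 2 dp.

Original: g = 0.188, ΔT = 3.37/(1−0.188) = 4.1502 K.
Without lapse-rate: g' = 0.325, ΔT' = 3.37/(1−0.325) = 4.9926 K.
Change = 4.9926 − 4.1502 = 0.84 K.

0.84 K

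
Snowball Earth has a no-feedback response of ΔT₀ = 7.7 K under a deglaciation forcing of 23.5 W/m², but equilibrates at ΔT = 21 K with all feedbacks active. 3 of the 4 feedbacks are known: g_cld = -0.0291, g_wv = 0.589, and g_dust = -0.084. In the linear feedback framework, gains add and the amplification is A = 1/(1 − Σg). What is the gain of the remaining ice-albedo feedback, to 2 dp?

Amplification A = ΔT/ΔT₀ = 21/7.7 = 2.727.
Total gain g = 1 − 1/A = 1 − 1/2.727 = 0.6333.
Known gains sum to -0.0291 + 0.589 − 0.084 = 0.4759.
g_ice = 0.6333 − 0.4759 = 0.16.

0.16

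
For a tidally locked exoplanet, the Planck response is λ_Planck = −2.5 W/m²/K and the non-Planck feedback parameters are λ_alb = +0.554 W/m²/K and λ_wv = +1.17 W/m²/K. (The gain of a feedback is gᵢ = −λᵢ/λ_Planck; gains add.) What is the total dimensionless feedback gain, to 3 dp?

0.690

Convert to gains: g_alb = 0.554/2.5 = 0.2216; g_wv = 1.17/2.5 = 0.468.
Total gain g = 0.6896.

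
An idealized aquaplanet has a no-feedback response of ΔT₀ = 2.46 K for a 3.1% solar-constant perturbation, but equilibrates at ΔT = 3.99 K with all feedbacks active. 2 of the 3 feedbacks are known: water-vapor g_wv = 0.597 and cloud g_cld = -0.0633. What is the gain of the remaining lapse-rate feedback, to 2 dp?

Amplification A = ΔT/ΔT₀ = 3.99/2.46 = 1.622.
Total gain g = 1 − 1/A = 1 − 1/1.622 = 0.3835.
Known gains sum to 0.597 − 0.0633 = 0.5337.
g_lr = 0.3835 − 0.5337 = -0.15.

-0.15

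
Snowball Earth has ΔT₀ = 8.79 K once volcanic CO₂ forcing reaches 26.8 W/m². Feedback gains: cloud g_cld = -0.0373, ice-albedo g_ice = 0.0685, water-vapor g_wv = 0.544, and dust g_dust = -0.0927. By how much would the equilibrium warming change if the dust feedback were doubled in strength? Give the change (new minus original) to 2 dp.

Original: g = 0.4825, ΔT = 8.79/(1−0.4825) = 16.9855 K.
With doubled dust: g' = 0.3898, ΔT' = 8.79/(1−0.3898) = 14.4051 K.
Change = 14.4051 − 16.9855 = -2.58 K.

-2.58 K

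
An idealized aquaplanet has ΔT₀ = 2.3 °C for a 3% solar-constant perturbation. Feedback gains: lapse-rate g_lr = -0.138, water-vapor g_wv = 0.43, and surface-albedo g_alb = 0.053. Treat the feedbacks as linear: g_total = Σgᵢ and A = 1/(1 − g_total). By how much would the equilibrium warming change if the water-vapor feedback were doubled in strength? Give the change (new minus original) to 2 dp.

Original: g = 0.345, ΔT = 2.3/(1−0.345) = 3.5115 °C.
With doubled water-vapor: g' = 0.775, ΔT' = 2.3/(1−0.775) = 10.2222 °C.
Change = 10.2222 − 3.5115 = 6.71 °C.

6.71 °C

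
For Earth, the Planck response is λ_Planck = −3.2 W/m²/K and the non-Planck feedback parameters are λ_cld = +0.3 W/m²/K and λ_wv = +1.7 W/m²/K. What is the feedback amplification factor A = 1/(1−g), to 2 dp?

Convert to gains: g_cld = 0.3/3.2 = 0.09375; g_wv = 1.7/3.2 = 0.5312.
Total gain g = 0.62495.
A = 1/(1 − 0.62495) = 2.67.

2.67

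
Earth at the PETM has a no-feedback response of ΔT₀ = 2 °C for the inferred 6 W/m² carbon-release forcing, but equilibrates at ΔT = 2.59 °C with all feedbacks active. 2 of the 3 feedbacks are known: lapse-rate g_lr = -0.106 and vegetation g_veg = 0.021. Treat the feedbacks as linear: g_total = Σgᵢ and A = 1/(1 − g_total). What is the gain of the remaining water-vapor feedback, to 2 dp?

Amplification A = ΔT/ΔT₀ = 2.59/2 = 1.295.
Total gain g = 1 − 1/A = 1 − 1/1.295 = 0.2278.
Known gains sum to -0.106 + 0.021 = -0.085.
g_wv = 0.2278 + 0.085 = 0.31.

0.31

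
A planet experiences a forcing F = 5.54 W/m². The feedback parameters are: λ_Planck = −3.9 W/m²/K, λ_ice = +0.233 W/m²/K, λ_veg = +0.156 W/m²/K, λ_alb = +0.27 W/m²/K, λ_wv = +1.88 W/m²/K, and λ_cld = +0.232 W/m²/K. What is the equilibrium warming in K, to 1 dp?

Net feedback parameter λ = (−3.9) + (+0.233) + (+0.156) + (+0.27) + (+1.88) + (+0.232) = -1.129 W/m²/K.
ΔT = −F/λ = −5.54/(-1.129) = 4.9 K.

4.9 K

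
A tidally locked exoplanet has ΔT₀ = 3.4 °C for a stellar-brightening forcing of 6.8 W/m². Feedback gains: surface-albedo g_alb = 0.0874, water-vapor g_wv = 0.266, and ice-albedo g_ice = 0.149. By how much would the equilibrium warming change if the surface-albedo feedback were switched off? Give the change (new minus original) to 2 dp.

-1.02 °C

Original: g = 0.5024, ΔT = 3.4/(1−0.5024) = 6.8328 °C.
Without surface-albedo: g' = 0.415, ΔT' = 3.4/(1−0.415) = 5.8120 °C.
Change = 5.8120 − 6.8328 = -1.02 °C.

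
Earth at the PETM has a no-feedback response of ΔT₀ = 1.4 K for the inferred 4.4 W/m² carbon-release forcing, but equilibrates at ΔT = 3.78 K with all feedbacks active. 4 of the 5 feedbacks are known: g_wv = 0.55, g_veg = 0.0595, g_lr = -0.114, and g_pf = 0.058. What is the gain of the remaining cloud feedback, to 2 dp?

0.08

Amplification A = ΔT/ΔT₀ = 3.78/1.4 = 2.7.
Total gain g = 1 − 1/A = 1 − 1/2.7 = 0.6296.
Known gains sum to 0.55 + 0.0595 − 0.114 + 0.058 = 0.5535.
g_cld = 0.6296 − 0.5535 = 0.08.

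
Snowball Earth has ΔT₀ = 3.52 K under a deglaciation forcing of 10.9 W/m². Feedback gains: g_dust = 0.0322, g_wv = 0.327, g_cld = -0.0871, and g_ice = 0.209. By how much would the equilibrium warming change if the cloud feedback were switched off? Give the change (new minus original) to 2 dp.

1.37 K

Original: g = 0.4811, ΔT = 3.52/(1−0.4811) = 6.7836 K.
Without cloud: g' = 0.5682, ΔT' = 3.52/(1−0.5682) = 8.1519 K.
Change = 8.1519 − 6.7836 = 1.37 K.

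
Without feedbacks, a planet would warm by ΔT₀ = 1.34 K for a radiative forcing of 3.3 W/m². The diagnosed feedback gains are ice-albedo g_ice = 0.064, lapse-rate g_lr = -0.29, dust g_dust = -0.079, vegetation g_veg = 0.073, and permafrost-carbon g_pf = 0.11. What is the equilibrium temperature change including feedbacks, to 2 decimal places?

Total gain g = 0.064 − 0.29 − 0.079 + 0.073 + 0.11 = -0.122.
Amplification A = 1/(1 + 0.122) = 0.8913.
ΔT = 1.34 × 0.8913 = 1.19 K.

1.19 K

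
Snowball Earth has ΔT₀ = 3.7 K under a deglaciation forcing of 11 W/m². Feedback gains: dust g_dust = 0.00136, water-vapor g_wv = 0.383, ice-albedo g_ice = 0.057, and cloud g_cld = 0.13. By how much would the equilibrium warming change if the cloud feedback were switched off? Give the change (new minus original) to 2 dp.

Original: g = 0.57136, ΔT = 3.7/(1−0.57136) = 8.6320 K.
Without cloud: g' = 0.44136, ΔT' = 3.7/(1−0.44136) = 6.6232 K.
Change = 6.6232 − 8.6320 = -2.01 K.

-2.01 K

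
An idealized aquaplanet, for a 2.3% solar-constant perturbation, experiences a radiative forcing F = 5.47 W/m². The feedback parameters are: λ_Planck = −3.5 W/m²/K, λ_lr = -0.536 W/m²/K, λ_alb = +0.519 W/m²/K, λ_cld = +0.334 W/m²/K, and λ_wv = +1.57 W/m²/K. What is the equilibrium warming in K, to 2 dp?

Net feedback parameter λ = (−3.5) + (-0.536) + (+0.519) + (+0.334) + (+1.57) = -1.613 W/m²/K.
ΔT = −F/λ = −5.47/(-1.613) = 3.39 K.

3.39 K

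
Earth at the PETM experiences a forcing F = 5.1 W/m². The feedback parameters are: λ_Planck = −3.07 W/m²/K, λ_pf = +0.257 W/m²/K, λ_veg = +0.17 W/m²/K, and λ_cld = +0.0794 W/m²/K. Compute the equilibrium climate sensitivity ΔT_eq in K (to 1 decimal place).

2.0 K

Net feedback parameter λ = (−3.07) + (+0.257) + (+0.17) + (+0.0794) = -2.5636 W/m²/K.
ΔT = −F/λ = −5.1/(-2.5636) = 2.0 K.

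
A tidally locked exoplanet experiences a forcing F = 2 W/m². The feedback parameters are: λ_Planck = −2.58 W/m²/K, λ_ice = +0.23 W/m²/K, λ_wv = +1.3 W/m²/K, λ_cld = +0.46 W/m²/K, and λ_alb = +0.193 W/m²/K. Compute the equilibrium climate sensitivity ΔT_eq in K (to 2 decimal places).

Net feedback parameter λ = (−2.58) + (+0.23) + (+1.3) + (+0.46) + (+0.193) = -0.397 W/m²/K.
ΔT = −F/λ = −2/(-0.397) = 5.04 K.

5.04 K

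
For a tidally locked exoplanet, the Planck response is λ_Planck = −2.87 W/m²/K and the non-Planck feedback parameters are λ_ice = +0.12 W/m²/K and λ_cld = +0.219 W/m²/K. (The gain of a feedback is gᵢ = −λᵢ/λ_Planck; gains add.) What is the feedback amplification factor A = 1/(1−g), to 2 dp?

Convert to gains: g_ice = 0.12/2.87 = 0.04181; g_cld = 0.219/2.87 = 0.07631.
Total gain g = 0.11812.
A = 1/(1 − 0.11812) = 1.13.

1.13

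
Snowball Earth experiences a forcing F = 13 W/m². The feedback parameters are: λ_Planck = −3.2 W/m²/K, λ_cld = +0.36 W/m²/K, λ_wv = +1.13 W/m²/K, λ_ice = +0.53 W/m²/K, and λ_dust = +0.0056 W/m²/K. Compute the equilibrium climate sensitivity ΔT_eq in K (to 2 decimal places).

11.07 K

Net feedback parameter λ = (−3.2) + (+0.36) + (+1.13) + (+0.53) + (+0.0056) = -1.1744 W/m²/K.
ΔT = −F/λ = −13/(-1.1744) = 11.07 K.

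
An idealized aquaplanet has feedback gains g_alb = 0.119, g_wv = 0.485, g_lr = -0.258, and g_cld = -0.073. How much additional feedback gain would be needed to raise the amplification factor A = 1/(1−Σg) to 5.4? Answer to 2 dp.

Current total gain = 0.273.
Target gain for A = 5.4: g* = 1 − 1/5.4 = 0.8148.
Additional gain needed = 0.8148 − 0.273 = 0.54.

0.54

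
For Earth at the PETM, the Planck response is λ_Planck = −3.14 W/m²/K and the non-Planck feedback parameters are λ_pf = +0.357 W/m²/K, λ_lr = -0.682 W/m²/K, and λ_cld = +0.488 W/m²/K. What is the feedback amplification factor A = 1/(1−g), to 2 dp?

Convert to gains: g_pf = 0.357/3.14 = 0.1137; g_lr = -0.682/3.14 = -0.2172; g_cld = 0.488/3.14 = 0.1554.
Total gain g = 0.0519.
A = 1/(1 − 0.0519) = 1.05.

1.05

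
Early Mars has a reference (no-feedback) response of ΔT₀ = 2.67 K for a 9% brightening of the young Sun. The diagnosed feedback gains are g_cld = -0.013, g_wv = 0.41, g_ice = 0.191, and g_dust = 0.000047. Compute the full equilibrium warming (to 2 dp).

6.48 K

Total gain g = -0.013 + 0.41 + 0.191 + 0.000047 = 0.588047.
Amplification A = 1/(1 − 0.588047) = 2.427.
ΔT = 2.67 × 2.427 = 6.48 K.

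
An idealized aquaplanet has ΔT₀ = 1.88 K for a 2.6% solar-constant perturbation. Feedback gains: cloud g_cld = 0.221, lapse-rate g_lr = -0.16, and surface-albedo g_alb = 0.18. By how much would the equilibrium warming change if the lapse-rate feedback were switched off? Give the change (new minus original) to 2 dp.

Original: g = 0.241, ΔT = 1.88/(1−0.241) = 2.4769 K.
Without lapse-rate: g' = 0.401, ΔT' = 1.88/(1−0.401) = 3.1386 K.
Change = 3.1386 − 2.4769 = 0.66 K.

0.66 K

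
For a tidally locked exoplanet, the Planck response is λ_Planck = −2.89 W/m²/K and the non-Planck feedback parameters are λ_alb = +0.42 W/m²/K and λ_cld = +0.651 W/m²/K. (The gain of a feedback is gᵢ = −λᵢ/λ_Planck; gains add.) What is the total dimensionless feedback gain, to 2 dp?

Convert to gains: g_alb = 0.42/2.89 = 0.1453; g_cld = 0.651/2.89 = 0.2253.
Total gain g = 0.3706.

0.37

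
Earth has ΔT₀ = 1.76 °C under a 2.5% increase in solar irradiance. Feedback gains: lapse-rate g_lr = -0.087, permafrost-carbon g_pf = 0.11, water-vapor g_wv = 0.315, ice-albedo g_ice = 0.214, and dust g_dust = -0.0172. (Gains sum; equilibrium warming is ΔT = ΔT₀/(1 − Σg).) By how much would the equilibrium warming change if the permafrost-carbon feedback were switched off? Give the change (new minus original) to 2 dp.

-0.72 °C

Original: g = 0.5348, ΔT = 1.76/(1−0.5348) = 3.7833 °C.
Without permafrost-carbon: g' = 0.4248, ΔT' = 1.76/(1−0.4248) = 3.0598 °C.
Change = 3.0598 − 3.7833 = -0.72 °C.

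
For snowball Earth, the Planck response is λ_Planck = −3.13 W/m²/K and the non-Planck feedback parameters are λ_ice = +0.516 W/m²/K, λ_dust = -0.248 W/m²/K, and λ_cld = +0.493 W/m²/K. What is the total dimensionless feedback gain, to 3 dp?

0.243

Convert to gains: g_ice = 0.516/3.13 = 0.1649; g_dust = -0.248/3.13 = -0.07923; g_cld = 0.493/3.13 = 0.1575.
Total gain g = 0.24317.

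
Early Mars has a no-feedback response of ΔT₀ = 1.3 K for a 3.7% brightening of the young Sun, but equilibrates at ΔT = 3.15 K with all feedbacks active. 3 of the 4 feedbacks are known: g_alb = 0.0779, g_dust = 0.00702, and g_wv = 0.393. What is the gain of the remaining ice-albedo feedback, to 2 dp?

Amplification A = ΔT/ΔT₀ = 3.15/1.3 = 2.423.
Total gain g = 1 − 1/A = 1 − 1/2.423 = 0.5873.
Known gains sum to 0.0779 + 0.00702 + 0.393 = 0.47792.
g_ice = 0.5873 − 0.47792 = 0.11.

0.11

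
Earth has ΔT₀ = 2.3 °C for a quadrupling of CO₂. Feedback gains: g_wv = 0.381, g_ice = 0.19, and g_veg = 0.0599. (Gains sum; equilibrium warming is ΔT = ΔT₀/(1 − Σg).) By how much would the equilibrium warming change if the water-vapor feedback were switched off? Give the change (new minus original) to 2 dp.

-3.17 °C

Original: g = 0.6309, ΔT = 2.3/(1−0.6309) = 6.2314 °C.
Without water-vapor: g' = 0.2499, ΔT' = 2.3/(1−0.2499) = 3.0663 °C.
Change = 3.0663 − 6.2314 = -3.17 °C.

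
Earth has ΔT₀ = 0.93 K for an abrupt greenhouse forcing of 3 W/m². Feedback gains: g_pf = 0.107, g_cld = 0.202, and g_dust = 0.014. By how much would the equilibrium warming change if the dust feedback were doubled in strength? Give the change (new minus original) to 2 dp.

Original: g = 0.323, ΔT = 0.93/(1−0.323) = 1.3737 K.
With doubled dust: g' = 0.337, ΔT' = 0.93/(1−0.337) = 1.4027 K.
Change = 1.4027 − 1.3737 = 0.03 K.

0.03 K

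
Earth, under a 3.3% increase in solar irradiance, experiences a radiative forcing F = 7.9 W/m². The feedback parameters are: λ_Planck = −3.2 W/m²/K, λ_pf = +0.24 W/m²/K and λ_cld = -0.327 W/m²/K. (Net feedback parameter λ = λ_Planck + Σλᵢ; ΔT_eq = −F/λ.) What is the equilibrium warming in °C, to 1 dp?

2.4 °C

Net feedback parameter λ = (−3.2) + (+0.24) + (-0.327) = -3.287 W/m²/K.
ΔT = −F/λ = −7.9/(-3.287) = 2.4 °C.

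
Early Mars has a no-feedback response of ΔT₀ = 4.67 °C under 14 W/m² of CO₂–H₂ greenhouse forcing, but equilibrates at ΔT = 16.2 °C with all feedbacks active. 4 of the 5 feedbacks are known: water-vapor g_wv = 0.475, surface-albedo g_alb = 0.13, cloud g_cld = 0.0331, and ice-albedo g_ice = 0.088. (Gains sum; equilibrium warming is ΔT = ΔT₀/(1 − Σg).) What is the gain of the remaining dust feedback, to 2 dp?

-0.01

Amplification A = ΔT/ΔT₀ = 16.2/4.67 = 3.469.
Total gain g = 1 − 1/A = 1 − 1/3.469 = 0.7117.
Known gains sum to 0.475 + 0.13 + 0.0331 + 0.088 = 0.7261.
g_dust = 0.7117 − 0.7261 = -0.01.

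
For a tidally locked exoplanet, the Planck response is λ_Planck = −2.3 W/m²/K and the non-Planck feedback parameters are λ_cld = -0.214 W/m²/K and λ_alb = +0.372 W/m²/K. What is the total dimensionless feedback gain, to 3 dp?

0.069

Convert to gains: g_cld = -0.214/2.3 = -0.09304; g_alb = 0.372/2.3 = 0.1617.
Total gain g = 0.06866.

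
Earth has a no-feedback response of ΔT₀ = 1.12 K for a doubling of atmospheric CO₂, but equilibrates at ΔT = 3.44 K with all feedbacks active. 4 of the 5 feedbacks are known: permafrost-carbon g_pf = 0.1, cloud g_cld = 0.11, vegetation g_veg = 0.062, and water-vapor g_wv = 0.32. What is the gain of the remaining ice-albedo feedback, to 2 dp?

Amplification A = ΔT/ΔT₀ = 3.44/1.12 = 3.071.
Total gain g = 1 − 1/A = 1 − 1/3.071 = 0.6744.
Known gains sum to 0.1 + 0.11 + 0.062 + 0.32 = 0.592.
g_ice = 0.6744 − 0.592 = 0.08.

0.08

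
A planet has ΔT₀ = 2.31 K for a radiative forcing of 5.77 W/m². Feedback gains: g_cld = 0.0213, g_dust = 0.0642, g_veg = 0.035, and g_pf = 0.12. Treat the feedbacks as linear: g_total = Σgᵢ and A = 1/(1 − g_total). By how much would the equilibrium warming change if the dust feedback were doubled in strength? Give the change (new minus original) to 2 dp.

0.28 K

Original: g = 0.2405, ΔT = 2.31/(1−0.2405) = 3.0415 K.
With doubled dust: g' = 0.3047, ΔT' = 2.31/(1−0.3047) = 3.3223 K.
Change = 3.3223 − 3.0415 = 0.28 K.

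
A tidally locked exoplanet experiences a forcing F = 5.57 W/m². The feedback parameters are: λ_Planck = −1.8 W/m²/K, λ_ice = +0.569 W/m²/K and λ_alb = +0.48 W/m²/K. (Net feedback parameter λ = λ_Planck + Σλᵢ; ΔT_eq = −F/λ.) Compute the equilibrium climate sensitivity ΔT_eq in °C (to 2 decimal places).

Net feedback parameter λ = (−1.8) + (+0.569) + (+0.48) = -0.751 W/m²/K.
ΔT = −F/λ = −5.57/(-0.751) = 7.42 °C.

7.42 °C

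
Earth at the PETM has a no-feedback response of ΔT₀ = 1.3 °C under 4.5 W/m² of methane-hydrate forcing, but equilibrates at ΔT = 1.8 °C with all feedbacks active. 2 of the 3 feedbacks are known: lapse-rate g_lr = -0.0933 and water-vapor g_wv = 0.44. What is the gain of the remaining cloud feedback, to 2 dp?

Amplification A = ΔT/ΔT₀ = 1.8/1.3 = 1.385.
Total gain g = 1 − 1/A = 1 − 1/1.385 = 0.278.
Known gains sum to -0.0933 + 0.44 = 0.3467.
g_cld = 0.278 − 0.3467 = -0.07.

-0.07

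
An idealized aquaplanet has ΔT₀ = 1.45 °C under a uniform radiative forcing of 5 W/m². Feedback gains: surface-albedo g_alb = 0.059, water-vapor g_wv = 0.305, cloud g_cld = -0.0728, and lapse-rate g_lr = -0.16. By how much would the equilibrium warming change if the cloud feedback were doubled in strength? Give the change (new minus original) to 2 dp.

-0.13 °C

Original: g = 0.1312, ΔT = 1.45/(1−0.1312) = 1.6690 °C.
With doubled cloud: g' = 0.0584, ΔT' = 1.45/(1−0.0584) = 1.5399 °C.
Change = 1.5399 − 1.6690 = -0.13 °C.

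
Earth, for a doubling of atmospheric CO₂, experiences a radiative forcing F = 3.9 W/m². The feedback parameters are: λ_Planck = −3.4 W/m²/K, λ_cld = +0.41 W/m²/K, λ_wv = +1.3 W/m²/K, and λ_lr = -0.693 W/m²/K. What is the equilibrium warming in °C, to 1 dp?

Net feedback parameter λ = (−3.4) + (+0.41) + (+1.3) + (-0.693) = -2.383 W/m²/K.
ΔT = −F/λ = −3.9/(-2.383) = 1.6 °C.

1.6 °C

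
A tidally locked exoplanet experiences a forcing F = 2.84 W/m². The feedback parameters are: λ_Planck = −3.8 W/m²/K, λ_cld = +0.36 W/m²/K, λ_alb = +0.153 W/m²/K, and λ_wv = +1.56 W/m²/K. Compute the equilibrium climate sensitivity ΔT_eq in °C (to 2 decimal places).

Net feedback parameter λ = (−3.8) + (+0.36) + (+0.153) + (+1.56) = -1.727 W/m²/K.
ΔT = −F/λ = −2.84/(-1.727) = 1.64 °C.

1.64 °C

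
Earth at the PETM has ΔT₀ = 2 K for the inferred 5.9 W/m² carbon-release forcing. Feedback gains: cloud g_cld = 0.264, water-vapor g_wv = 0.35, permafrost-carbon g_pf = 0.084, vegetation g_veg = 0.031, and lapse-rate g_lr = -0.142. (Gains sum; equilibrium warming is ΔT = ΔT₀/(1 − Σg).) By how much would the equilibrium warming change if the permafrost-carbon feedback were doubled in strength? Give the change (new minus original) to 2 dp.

1.24 K

Original: g = 0.587, ΔT = 2/(1−0.587) = 4.8426 K.
With doubled permafrost-carbon: g' = 0.671, ΔT' = 2/(1−0.671) = 6.0790 K.
Change = 6.0790 − 4.8426 = 1.24 K.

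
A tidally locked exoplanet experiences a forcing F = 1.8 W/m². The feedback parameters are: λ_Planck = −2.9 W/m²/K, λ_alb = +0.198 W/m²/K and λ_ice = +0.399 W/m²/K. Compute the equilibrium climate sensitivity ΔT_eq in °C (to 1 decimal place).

0.8 °C

Net feedback parameter λ = (−2.9) + (+0.198) + (+0.399) = -2.303 W/m²/K.
ΔT = −F/λ = −1.8/(-2.303) = 0.8 °C.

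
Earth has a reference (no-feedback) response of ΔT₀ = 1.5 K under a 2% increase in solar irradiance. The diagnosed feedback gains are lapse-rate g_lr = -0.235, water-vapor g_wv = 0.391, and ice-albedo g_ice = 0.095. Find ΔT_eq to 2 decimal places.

2.00 K

Total gain g = -0.235 + 0.391 + 0.095 = 0.251.
Amplification A = 1/(1 − 0.251) = 1.335.
ΔT = 1.5 × 1.335 = 2.00 K.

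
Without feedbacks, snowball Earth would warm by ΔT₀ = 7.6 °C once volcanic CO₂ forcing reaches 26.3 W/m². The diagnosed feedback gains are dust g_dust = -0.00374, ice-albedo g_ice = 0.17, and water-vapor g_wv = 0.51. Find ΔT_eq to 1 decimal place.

23.5 °C

Total gain g = -0.00374 + 0.17 + 0.51 = 0.67626.
Amplification A = 1/(1 − 0.67626) = 3.089.
ΔT = 7.6 × 3.089 = 23.5 °C.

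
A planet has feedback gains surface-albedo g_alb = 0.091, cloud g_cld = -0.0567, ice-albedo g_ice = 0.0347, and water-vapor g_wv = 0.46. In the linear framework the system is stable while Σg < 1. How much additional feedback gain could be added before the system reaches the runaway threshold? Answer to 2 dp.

Current total gain = 0.091 − 0.0567 + 0.0347 + 0.46 = 0.529.
Margin to runaway = 1 − 0.529 = 0.47.

0.47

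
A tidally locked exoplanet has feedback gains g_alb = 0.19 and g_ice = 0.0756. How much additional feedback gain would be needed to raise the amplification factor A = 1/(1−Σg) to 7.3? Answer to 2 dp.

0.60

Current total gain = 0.2656.
Target gain for A = 7.3: g* = 1 − 1/7.3 = 0.863.
Additional gain needed = 0.863 − 0.2656 = 0.60.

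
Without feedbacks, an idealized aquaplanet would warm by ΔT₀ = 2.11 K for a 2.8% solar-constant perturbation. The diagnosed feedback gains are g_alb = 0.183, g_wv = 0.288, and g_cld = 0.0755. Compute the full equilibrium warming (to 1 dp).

Total gain g = 0.183 + 0.288 + 0.0755 = 0.5465.
Amplification A = 1/(1 − 0.5465) = 2.205.
ΔT = 2.11 × 2.205 = 4.7 K.

4.7 K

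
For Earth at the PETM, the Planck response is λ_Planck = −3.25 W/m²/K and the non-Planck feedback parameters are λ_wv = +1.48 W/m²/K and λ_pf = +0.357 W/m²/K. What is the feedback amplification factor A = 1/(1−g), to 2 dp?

2.30

Convert to gains: g_wv = 1.48/3.25 = 0.4554; g_pf = 0.357/3.25 = 0.1098.
Total gain g = 0.5652.
A = 1/(1 − 0.5652) = 2.30.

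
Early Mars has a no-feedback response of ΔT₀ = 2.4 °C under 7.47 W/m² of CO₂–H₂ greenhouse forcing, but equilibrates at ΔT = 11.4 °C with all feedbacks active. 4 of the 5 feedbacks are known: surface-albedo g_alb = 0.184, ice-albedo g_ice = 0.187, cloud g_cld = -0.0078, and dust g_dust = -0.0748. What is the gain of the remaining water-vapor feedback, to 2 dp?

0.50

Amplification A = ΔT/ΔT₀ = 11.4/2.4 = 4.75.
Total gain g = 1 − 1/A = 1 − 1/4.75 = 0.7895.
Known gains sum to 0.184 + 0.187 − 0.0078 − 0.0748 = 0.2884.
g_wv = 0.7895 − 0.2884 = 0.50.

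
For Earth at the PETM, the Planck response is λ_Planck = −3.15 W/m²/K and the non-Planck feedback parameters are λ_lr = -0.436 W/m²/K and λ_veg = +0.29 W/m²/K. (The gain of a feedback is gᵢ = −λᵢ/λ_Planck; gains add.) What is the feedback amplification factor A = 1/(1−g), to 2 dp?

Convert to gains: g_lr = -0.436/3.15 = -0.1384; g_veg = 0.29/3.15 = 0.09206.
Total gain g = -0.04634.
A = 1/(1 + 0.04634) = 0.96.

0.96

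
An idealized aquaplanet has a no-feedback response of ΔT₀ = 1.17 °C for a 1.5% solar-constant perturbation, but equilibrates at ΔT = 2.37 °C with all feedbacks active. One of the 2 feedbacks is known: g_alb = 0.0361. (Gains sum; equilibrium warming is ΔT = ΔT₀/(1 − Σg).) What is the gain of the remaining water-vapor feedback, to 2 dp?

Amplification A = ΔT/ΔT₀ = 2.37/1.17 = 2.026.
Total gain g = 1 − 1/A = 1 − 1/2.026 = 0.5064.
The known gain is 0.0361.
g_wv = 0.5064 − 0.0361 = 0.47.

0.47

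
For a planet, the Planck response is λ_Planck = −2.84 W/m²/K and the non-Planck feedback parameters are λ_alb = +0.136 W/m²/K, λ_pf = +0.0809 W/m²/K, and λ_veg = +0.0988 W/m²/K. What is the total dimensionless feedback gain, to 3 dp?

0.111

Convert to gains: g_alb = 0.136/2.84 = 0.04789; g_pf = 0.0809/2.84 = 0.02849; g_veg = 0.0988/2.84 = 0.03479.
Total gain g = 0.11117.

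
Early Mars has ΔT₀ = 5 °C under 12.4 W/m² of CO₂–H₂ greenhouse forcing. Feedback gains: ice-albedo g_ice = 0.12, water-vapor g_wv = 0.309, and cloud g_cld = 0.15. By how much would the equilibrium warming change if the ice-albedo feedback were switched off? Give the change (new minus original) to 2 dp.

-2.63 °C

Original: g = 0.579, ΔT = 5/(1−0.579) = 11.8765 °C.
Without ice-albedo: g' = 0.459, ΔT' = 5/(1−0.459) = 9.2421 °C.
Change = 9.2421 − 11.8765 = -2.63 °C.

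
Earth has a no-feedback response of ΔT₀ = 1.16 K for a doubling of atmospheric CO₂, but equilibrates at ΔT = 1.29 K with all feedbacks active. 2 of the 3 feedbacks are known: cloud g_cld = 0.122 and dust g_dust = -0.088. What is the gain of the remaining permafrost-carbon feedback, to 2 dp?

0.07

Amplification A = ΔT/ΔT₀ = 1.29/1.16 = 1.112.
Total gain g = 1 − 1/A = 1 − 1/1.112 = 0.1007.
Known gains sum to 0.122 − 0.088 = 0.034.
g_pf = 0.1007 − 0.034 = 0.07.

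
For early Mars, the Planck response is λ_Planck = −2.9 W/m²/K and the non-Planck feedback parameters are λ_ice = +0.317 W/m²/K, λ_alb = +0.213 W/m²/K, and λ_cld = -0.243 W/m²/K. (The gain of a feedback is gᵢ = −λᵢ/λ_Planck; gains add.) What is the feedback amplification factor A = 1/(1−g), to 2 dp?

1.11

Convert to gains: g_ice = 0.317/2.9 = 0.1093; g_alb = 0.213/2.9 = 0.07345; g_cld = -0.243/2.9 = -0.08379.
Total gain g = 0.09896.
A = 1/(1 − 0.09896) = 1.11.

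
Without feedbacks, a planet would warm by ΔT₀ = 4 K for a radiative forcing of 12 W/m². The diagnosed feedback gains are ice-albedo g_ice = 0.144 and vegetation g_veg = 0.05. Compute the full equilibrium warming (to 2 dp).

Total gain g = 0.144 + 0.05 = 0.194.
Amplification A = 1/(1 − 0.194) = 1.241.
ΔT = 4 × 1.241 = 4.96 K.

4.96 K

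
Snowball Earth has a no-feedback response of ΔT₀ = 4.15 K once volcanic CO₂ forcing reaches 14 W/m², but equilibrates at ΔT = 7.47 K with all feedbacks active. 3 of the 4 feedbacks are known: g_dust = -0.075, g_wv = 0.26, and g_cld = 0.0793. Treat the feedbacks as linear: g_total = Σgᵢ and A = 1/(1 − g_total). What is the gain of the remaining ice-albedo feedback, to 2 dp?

Amplification A = ΔT/ΔT₀ = 7.47/4.15 = 1.8.
Total gain g = 1 − 1/A = 1 − 1/1.8 = 0.4444.
Known gains sum to -0.075 + 0.26 + 0.0793 = 0.2643.
g_ice = 0.4444 − 0.2643 = 0.18.

0.18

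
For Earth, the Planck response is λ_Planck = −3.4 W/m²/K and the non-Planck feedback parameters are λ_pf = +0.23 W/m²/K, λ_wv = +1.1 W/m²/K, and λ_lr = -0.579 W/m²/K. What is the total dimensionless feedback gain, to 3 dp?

0.221

Convert to gains: g_pf = 0.23/3.4 = 0.06765; g_wv = 1.1/3.4 = 0.3235; g_lr = -0.579/3.4 = -0.1703.
Total gain g = 0.22085.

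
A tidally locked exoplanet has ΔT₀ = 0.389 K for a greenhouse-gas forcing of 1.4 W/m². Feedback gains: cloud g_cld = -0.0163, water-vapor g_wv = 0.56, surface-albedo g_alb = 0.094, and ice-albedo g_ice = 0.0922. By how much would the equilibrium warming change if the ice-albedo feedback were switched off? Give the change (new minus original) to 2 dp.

Original: g = 0.7299, ΔT = 0.389/(1−0.7299) = 1.4402 K.
Without ice-albedo: g' = 0.6377, ΔT' = 0.389/(1−0.6377) = 1.0737 K.
Change = 1.0737 − 1.4402 = -0.37 K.

-0.37 K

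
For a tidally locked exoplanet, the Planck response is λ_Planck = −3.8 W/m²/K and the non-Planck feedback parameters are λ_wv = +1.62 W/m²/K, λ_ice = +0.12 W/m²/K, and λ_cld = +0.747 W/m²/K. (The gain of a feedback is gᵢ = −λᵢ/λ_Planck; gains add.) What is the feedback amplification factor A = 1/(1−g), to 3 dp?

2.894

Convert to gains: g_wv = 1.62/3.8 = 0.4263; g_ice = 0.12/3.8 = 0.03158; g_cld = 0.747/3.8 = 0.1966.
Total gain g = 0.65448.
A = 1/(1 − 0.65448) = 2.894.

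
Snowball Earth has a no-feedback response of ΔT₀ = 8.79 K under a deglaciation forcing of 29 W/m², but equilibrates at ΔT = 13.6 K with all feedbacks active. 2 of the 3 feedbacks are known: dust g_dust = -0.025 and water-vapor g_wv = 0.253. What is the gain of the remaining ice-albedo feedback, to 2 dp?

Amplification A = ΔT/ΔT₀ = 13.6/8.79 = 1.547.
Total gain g = 1 − 1/A = 1 − 1/1.547 = 0.3536.
Known gains sum to -0.025 + 0.253 = 0.228.
g_ice = 0.3536 − 0.228 = 0.13.

0.13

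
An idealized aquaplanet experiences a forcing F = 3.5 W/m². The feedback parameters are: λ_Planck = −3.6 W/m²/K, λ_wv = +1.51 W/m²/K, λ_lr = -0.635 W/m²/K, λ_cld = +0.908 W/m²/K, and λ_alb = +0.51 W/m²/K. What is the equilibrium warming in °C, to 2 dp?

2.68 °C

Net feedback parameter λ = (−3.6) + (+1.51) + (-0.635) + (+0.908) + (+0.51) = -1.307 W/m²/K.
ΔT = −F/λ = −3.5/(-1.307) = 2.68 °C.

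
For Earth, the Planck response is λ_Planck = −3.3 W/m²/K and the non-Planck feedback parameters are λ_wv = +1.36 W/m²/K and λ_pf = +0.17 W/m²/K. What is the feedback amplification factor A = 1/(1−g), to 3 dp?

1.864

Convert to gains: g_wv = 1.36/3.3 = 0.4121; g_pf = 0.17/3.3 = 0.05152.
Total gain g = 0.46362.
A = 1/(1 − 0.46362) = 1.864.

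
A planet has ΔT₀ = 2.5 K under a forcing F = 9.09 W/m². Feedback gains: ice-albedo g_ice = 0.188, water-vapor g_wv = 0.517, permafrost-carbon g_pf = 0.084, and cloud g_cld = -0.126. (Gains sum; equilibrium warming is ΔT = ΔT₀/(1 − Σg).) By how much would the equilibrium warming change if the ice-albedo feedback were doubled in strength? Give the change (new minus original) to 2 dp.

Original: g = 0.663, ΔT = 2.5/(1−0.663) = 7.4184 K.
With doubled ice-albedo: g' = 0.851, ΔT' = 2.5/(1−0.851) = 16.7785 K.
Change = 16.7785 − 7.4184 = 9.36 K.

9.36 K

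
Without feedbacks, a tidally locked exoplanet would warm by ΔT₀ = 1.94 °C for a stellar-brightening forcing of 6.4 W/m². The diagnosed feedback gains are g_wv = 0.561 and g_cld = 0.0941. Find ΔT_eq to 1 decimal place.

Total gain g = 0.561 + 0.0941 = 0.6551.
Amplification A = 1/(1 − 0.6551) = 2.899.
ΔT = 1.94 × 2.899 = 5.6 °C.

5.6 °C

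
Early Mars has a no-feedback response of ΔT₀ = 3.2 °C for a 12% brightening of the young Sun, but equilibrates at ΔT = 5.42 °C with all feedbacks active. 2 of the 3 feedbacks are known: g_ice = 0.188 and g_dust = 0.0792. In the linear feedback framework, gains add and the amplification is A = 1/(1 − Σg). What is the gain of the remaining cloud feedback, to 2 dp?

0.14

Amplification A = ΔT/ΔT₀ = 5.42/3.2 = 1.694.
Total gain g = 1 − 1/A = 1 − 1/1.694 = 0.4097.
Known gains sum to 0.188 + 0.0792 = 0.2672.
g_cld = 0.4097 − 0.2672 = 0.14.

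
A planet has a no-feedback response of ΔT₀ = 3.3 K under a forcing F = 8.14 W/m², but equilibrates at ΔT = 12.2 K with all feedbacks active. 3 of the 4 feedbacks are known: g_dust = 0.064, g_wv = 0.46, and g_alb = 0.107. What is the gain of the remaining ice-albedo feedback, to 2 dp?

Amplification A = ΔT/ΔT₀ = 12.2/3.3 = 3.697.
Total gain g = 1 − 1/A = 1 − 1/3.697 = 0.7295.
Known gains sum to 0.064 + 0.46 + 0.107 = 0.631.
g_ice = 0.7295 − 0.631 = 0.10.

0.10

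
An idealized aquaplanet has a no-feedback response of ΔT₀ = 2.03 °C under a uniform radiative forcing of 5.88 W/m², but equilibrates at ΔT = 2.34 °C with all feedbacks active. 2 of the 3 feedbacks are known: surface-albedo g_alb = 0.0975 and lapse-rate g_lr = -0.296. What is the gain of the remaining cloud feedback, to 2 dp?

0.33

Amplification A = ΔT/ΔT₀ = 2.34/2.03 = 1.153.
Total gain g = 1 − 1/A = 1 − 1/1.153 = 0.1327.
Known gains sum to 0.0975 − 0.296 = -0.1985.
g_cld = 0.1327 + 0.1985 = 0.33.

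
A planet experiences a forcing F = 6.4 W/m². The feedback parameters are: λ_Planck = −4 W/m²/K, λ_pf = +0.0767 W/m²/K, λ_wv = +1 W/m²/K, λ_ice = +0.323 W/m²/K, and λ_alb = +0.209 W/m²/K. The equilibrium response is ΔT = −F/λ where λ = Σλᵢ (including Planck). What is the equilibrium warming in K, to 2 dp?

2.68 K

Net feedback parameter λ = (−4) + (+0.0767) + (+1) + (+0.323) + (+0.209) = -2.3913 W/m²/K.
ΔT = −F/λ = −6.4/(-2.3913) = 2.68 K.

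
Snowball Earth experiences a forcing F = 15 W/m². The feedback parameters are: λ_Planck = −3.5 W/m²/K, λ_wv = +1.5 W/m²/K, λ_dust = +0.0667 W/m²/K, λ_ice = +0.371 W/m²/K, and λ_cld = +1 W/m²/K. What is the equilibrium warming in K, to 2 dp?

26.68 K

Net feedback parameter λ = (−3.5) + (+1.5) + (+0.0667) + (+0.371) + (+1) = -0.5623 W/m²/K.
ΔT = −F/λ = −15/(-0.5623) = 26.68 K.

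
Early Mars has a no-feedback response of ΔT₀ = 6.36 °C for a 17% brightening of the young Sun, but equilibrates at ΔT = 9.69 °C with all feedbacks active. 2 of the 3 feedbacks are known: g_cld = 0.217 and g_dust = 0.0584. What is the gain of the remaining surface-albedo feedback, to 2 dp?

0.07

Amplification A = ΔT/ΔT₀ = 9.69/6.36 = 1.524.
Total gain g = 1 − 1/A = 1 − 1/1.524 = 0.3438.
Known gains sum to 0.217 + 0.0584 = 0.2754.
g_alb = 0.3438 − 0.2754 = 0.07.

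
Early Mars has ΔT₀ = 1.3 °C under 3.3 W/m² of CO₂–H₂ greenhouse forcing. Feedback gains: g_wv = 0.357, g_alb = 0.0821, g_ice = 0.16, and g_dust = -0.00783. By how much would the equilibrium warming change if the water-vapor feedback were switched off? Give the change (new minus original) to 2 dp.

Original: g = 0.59127, ΔT = 1.3/(1−0.59127) = 3.1806 °C.
Without water-vapor: g' = 0.23427, ΔT' = 1.3/(1−0.23427) = 1.6977 °C.
Change = 1.6977 − 3.1806 = -1.48 °C.

-1.48 °C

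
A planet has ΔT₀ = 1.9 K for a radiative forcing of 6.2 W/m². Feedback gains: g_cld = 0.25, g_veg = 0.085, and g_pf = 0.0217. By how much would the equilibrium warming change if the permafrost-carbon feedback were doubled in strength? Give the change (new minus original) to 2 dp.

Original: g = 0.3567, ΔT = 1.9/(1−0.3567) = 2.9535 K.
With doubled permafrost-carbon: g' = 0.3784, ΔT' = 1.9/(1−0.3784) = 3.0566 K.
Change = 3.0566 − 2.9535 = 0.10 K.

0.10 K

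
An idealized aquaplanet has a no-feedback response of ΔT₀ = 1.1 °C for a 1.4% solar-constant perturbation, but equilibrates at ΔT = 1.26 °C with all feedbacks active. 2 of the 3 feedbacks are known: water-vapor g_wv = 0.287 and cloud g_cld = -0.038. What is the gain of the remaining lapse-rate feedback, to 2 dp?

Amplification A = ΔT/ΔT₀ = 1.26/1.1 = 1.145.
Total gain g = 1 − 1/A = 1 − 1/1.145 = 0.1266.
Known gains sum to 0.287 − 0.038 = 0.249.
g_lr = 0.1266 − 0.249 = -0.12.

-0.12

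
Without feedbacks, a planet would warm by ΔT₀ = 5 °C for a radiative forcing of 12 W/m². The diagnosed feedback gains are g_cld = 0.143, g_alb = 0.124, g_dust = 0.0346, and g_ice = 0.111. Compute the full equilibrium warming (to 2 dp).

Total gain g = 0.143 + 0.124 + 0.0346 + 0.111 = 0.4126.
Amplification A = 1/(1 − 0.4126) = 1.702.
ΔT = 5 × 1.702 = 8.51 °C.

8.51 °C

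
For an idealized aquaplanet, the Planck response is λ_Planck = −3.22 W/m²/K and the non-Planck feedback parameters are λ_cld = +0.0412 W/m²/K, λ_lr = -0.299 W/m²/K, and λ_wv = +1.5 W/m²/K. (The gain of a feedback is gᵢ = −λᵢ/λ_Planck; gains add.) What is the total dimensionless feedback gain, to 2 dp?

0.39

Convert to gains: g_cld = 0.0412/3.22 = 0.0128; g_lr = -0.299/3.22 = -0.09286; g_wv = 1.5/3.22 = 0.4658.
Total gain g = 0.38574.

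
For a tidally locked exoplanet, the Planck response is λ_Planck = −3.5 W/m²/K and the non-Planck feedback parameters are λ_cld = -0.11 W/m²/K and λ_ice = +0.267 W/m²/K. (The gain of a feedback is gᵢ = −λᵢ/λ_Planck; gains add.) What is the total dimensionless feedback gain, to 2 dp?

0.04

Convert to gains: g_cld = -0.11/3.5 = -0.03143; g_ice = 0.267/3.5 = 0.07629.
Total gain g = 0.04486.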